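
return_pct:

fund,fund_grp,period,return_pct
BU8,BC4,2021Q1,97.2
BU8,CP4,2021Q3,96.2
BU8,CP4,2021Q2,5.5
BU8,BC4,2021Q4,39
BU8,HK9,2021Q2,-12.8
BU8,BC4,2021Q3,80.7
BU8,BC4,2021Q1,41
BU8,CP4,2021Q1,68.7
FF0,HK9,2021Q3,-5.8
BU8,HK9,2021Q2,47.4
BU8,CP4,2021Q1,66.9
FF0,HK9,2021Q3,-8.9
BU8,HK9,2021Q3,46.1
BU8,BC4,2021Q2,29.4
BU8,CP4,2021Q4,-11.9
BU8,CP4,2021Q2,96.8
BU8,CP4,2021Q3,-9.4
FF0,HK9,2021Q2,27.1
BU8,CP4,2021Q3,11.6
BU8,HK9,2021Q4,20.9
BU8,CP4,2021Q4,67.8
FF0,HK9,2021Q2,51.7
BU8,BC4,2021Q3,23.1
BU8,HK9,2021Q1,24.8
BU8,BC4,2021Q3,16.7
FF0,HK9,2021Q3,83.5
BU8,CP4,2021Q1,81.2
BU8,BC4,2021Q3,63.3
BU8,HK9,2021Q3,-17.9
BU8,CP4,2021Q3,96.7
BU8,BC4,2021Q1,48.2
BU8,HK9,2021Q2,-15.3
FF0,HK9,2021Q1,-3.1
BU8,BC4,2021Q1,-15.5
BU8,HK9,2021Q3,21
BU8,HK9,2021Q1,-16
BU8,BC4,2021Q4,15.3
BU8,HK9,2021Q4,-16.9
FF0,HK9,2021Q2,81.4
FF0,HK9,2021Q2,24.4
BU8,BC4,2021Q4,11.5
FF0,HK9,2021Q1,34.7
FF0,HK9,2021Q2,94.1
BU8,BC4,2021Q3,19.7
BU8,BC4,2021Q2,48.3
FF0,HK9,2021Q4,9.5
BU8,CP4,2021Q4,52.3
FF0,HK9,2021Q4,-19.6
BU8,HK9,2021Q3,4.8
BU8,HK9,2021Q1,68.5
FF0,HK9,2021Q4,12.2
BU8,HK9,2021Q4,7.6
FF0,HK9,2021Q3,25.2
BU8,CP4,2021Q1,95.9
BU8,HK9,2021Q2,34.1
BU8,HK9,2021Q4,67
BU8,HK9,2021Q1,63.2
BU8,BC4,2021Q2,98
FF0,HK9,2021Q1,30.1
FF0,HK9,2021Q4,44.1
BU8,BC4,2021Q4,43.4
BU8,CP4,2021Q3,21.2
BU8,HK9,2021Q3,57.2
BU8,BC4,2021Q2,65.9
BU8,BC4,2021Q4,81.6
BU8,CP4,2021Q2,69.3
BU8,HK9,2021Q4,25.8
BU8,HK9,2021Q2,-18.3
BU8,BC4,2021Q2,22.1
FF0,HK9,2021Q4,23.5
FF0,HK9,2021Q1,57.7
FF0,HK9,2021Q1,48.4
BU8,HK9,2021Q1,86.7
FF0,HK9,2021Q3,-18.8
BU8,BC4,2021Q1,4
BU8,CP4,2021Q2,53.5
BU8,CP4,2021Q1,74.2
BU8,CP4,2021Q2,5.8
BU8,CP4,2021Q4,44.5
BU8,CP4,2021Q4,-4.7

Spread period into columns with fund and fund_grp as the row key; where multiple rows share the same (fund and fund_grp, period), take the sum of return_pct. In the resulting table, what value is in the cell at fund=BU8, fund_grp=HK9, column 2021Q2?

Rows with fund=BU8, fund_grp=HK9 and period=2021Q2: return_pct values are -12.8, 47.4, -15.3, 34.1, -18.3.
-12.8 + 47.4 + -15.3 + 34.1 + -18.3 = 35.1.

35.1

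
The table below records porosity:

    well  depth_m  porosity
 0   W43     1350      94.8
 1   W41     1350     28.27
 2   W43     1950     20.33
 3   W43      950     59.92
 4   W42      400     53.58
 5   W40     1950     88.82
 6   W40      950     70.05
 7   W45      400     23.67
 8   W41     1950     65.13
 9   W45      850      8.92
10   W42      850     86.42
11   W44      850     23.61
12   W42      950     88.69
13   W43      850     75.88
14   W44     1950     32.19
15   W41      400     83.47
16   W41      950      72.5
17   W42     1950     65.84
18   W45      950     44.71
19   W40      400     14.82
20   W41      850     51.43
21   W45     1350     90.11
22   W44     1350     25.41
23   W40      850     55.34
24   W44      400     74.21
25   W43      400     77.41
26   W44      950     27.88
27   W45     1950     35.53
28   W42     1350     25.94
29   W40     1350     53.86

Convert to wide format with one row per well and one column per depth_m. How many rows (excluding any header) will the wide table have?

6 distinct well values → 6 rows.

6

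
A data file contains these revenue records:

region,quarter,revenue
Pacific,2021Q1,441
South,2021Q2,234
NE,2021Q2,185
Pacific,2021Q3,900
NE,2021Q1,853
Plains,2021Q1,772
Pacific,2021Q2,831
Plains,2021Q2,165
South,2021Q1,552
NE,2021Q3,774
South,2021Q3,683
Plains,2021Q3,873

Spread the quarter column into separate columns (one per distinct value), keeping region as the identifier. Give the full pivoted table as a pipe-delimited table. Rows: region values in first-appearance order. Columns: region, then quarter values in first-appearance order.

Columns: region plus the 3 distinct quarter values (2021Q1, 2021Q2, 2021Q3).
For example, row Pacific column 2021Q1 takes revenue=441 from the long row (Pacific, 2021Q1).

| region | 2021Q1 | 2021Q2 | 2021Q3 |
| Pacific | 441 | 831 | 900 |
| South | 552 | 234 | 683 |
| NE | 853 | 185 | 774 |
| Plains | 772 | 165 | 873 |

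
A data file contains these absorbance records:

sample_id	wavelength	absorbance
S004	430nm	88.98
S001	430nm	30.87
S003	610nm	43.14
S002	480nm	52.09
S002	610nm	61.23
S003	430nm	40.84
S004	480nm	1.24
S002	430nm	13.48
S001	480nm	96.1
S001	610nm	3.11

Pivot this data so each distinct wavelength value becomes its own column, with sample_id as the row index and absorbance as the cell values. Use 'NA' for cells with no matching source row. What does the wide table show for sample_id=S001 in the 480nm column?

96.1

The long row with sample_id=S001, wavelength=480nm has absorbance=96.1.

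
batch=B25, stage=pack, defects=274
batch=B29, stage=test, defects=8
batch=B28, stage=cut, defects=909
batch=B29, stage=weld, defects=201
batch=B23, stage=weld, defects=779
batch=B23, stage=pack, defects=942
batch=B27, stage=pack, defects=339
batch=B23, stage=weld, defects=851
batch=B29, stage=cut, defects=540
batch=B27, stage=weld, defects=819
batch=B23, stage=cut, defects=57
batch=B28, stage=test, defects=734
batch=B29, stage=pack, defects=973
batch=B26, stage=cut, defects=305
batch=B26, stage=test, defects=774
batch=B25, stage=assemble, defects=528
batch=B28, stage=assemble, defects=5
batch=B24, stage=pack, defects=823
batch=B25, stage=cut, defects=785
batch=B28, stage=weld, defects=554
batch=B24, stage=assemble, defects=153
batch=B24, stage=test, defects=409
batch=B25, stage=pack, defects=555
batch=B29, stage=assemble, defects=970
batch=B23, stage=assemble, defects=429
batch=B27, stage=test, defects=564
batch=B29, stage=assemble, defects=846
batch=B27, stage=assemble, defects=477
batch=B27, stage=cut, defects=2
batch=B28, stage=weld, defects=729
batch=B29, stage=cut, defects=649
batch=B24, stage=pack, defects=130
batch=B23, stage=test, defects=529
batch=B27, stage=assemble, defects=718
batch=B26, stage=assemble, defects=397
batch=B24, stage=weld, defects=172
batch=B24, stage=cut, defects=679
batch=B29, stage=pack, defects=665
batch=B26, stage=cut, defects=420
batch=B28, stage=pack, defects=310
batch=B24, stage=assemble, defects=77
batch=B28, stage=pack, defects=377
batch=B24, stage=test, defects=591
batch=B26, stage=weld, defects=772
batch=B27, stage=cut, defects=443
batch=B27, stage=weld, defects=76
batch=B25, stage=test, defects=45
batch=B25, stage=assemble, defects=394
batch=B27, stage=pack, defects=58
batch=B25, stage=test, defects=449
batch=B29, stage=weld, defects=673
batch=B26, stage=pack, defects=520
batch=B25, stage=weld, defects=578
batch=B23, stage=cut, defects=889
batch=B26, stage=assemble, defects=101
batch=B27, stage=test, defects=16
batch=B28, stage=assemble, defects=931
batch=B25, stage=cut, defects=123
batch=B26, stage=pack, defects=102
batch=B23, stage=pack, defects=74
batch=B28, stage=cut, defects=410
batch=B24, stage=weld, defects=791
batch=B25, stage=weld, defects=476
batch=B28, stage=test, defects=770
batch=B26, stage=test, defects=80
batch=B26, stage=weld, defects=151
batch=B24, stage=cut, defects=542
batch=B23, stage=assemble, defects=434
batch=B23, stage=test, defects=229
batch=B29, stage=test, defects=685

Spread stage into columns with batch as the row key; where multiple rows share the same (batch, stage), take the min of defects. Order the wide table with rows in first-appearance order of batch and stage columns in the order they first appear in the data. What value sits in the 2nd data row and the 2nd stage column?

With rows in first-appearance order of batch, row 2 is batch=B29. stage columns in first-appearance order: pack, test, cut, weld, assemble; column 2 is test.
Long rows with batch=B29, stage=test: min(8, 685) = 8.

8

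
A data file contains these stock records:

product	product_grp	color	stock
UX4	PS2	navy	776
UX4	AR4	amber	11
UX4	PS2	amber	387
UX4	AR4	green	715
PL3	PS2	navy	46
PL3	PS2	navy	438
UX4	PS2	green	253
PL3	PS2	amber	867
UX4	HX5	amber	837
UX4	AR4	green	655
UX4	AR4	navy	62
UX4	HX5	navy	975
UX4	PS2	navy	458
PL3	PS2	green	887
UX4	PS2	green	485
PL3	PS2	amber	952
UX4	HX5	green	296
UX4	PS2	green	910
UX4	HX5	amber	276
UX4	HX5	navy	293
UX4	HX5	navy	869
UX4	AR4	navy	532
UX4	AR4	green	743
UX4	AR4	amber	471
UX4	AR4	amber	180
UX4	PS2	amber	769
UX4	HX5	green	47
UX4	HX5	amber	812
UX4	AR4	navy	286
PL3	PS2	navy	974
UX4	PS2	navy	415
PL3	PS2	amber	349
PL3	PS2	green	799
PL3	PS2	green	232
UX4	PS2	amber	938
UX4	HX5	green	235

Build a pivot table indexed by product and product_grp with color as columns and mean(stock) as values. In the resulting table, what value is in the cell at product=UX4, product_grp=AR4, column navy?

Rows with product=UX4, product_grp=AR4 and color=navy: stock values are 62, 532, 286.
(62 + 532 + 286) / 3 = 293.33.

293.33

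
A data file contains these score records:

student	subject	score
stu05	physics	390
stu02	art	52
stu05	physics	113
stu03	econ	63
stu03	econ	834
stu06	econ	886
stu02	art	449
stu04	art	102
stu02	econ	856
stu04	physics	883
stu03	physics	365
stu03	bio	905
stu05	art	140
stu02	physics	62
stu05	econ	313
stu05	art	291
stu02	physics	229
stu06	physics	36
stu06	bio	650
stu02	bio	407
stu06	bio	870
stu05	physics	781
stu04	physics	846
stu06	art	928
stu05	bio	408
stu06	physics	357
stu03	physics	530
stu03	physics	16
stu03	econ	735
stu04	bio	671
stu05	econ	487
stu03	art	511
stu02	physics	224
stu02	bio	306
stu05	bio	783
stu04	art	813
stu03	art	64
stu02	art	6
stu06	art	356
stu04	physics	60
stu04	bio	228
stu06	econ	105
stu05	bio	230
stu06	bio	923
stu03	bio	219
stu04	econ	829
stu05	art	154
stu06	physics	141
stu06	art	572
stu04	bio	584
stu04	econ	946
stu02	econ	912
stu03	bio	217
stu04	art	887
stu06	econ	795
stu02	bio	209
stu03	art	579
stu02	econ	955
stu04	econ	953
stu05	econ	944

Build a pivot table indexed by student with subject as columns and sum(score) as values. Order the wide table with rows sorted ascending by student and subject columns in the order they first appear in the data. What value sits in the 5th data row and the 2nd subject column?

1856

With rows sorted ascending by student, row 5 is student=stu06. subject columns in first-appearance order: physics, art, econ, bio; column 2 is art.
Long rows with student=stu06, subject=art: 928 + 356 + 572 = 1856.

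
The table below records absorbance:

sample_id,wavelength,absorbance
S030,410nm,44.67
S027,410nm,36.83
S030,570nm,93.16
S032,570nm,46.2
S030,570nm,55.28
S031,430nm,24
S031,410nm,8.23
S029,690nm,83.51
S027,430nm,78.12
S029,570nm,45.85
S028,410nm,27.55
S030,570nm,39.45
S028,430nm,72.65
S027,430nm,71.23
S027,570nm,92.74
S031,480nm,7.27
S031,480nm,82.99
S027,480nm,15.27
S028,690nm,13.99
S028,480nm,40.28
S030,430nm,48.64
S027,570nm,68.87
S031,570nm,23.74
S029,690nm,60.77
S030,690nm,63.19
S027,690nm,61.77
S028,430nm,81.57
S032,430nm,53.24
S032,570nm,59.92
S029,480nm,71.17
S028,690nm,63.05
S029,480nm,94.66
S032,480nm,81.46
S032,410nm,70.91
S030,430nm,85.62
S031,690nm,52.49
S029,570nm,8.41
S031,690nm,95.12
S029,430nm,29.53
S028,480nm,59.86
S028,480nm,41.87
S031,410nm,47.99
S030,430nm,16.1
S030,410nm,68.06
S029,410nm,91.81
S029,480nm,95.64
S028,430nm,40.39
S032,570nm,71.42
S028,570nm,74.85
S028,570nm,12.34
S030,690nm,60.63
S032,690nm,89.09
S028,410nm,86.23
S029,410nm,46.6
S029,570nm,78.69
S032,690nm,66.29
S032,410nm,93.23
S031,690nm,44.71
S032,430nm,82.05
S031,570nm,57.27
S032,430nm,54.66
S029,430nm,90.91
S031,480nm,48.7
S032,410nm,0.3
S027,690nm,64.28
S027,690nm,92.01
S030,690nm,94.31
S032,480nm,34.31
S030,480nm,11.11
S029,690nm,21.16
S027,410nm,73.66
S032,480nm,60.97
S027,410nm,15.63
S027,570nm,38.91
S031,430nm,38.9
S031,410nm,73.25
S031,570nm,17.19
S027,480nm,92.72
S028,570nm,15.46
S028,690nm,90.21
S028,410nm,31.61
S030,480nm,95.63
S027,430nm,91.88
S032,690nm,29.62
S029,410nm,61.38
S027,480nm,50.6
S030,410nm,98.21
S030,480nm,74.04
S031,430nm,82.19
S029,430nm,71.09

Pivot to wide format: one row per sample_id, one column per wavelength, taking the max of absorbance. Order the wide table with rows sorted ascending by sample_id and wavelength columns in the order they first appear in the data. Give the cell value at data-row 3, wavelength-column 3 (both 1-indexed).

90.91

With rows sorted ascending by sample_id, row 3 is sample_id=S029. wavelength columns in first-appearance order: 410nm, 570nm, 430nm, 690nm, 480nm; column 3 is 430nm.
Long rows with sample_id=S029, wavelength=430nm: max(29.53, 90.91, 71.09) = 90.91.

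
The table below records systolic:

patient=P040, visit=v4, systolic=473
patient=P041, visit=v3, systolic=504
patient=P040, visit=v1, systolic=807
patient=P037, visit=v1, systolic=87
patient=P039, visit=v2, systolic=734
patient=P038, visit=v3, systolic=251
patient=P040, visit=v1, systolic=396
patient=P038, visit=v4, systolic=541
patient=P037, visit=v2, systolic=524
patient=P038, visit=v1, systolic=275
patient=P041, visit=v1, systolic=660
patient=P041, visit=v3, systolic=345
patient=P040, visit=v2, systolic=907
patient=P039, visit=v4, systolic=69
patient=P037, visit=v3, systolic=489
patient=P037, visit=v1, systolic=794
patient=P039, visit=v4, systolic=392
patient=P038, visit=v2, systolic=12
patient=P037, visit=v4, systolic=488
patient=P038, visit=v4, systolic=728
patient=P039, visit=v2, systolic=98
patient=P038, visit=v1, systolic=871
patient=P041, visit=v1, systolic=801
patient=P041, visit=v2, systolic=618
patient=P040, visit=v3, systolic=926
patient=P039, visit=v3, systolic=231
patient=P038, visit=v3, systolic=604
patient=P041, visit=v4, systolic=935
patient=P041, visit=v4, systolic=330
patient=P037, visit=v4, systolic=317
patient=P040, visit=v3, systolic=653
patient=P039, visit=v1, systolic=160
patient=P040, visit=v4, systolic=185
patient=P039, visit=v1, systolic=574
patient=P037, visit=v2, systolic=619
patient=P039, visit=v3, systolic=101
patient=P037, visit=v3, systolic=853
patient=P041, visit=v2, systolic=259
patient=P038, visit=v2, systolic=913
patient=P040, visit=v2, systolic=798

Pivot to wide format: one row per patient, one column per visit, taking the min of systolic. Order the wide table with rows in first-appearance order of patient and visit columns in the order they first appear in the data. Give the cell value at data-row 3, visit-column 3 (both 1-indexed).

87

With rows in first-appearance order of patient, row 3 is patient=P037. visit columns in first-appearance order: v4, v3, v1, v2; column 3 is v1.
Long rows with patient=P037, visit=v1: min(87, 794) = 87.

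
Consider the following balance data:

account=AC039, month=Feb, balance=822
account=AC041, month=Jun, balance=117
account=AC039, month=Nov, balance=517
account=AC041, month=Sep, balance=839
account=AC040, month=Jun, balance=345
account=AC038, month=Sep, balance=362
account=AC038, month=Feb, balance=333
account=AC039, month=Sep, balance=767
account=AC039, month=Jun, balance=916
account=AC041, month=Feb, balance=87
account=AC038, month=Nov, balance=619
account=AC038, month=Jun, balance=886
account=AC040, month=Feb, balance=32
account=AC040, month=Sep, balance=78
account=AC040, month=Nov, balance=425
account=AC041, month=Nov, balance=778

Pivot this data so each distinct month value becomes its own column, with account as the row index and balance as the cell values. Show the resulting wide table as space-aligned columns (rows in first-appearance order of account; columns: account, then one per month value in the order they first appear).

Columns: account plus the 4 distinct month values (Feb, Jun, Nov, Sep).
For example, row AC039 column Feb takes balance=822 from the long row (AC039, Feb).

account  Feb  Jun  Nov  Sep
AC039    822  916  517  767
AC041    87   117  778  839
AC040    32   345  425  78 
AC038    333  886  619  362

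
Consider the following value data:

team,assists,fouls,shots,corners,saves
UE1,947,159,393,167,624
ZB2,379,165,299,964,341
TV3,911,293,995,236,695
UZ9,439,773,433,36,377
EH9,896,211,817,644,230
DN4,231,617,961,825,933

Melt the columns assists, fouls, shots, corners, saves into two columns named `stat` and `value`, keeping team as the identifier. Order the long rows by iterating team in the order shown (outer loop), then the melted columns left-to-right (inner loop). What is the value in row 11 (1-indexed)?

911

30 rows total (6 × 5). Row 11: index ⌊(11-1)/5⌋ = 2 into team → TV3; (11-1) mod 5 = 0 into the melted columns → assists.
So row 11 is (TV3, assists, 911); value = 911.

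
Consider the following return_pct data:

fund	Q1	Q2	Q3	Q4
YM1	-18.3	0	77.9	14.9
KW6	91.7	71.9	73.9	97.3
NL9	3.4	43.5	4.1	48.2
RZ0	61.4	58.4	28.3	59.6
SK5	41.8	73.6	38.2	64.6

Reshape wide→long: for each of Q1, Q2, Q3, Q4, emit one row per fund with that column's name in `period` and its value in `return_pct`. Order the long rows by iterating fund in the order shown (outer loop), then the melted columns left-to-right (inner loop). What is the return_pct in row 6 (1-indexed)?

71.9

20 rows total (5 × 4). Row 6: index ⌊(6-1)/4⌋ = 1 into fund → KW6; (6-1) mod 4 = 1 into the melted columns → Q2.
So row 6 is (KW6, Q2, 71.9); return_pct = 71.9.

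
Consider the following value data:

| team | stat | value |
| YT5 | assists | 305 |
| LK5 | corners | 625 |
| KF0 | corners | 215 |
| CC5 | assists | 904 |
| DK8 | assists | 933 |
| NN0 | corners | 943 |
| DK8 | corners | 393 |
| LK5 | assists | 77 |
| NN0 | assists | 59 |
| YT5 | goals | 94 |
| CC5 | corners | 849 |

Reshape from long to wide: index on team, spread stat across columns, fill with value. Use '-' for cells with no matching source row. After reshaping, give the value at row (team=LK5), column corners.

625

The long row with team=LK5, stat=corners has value=625.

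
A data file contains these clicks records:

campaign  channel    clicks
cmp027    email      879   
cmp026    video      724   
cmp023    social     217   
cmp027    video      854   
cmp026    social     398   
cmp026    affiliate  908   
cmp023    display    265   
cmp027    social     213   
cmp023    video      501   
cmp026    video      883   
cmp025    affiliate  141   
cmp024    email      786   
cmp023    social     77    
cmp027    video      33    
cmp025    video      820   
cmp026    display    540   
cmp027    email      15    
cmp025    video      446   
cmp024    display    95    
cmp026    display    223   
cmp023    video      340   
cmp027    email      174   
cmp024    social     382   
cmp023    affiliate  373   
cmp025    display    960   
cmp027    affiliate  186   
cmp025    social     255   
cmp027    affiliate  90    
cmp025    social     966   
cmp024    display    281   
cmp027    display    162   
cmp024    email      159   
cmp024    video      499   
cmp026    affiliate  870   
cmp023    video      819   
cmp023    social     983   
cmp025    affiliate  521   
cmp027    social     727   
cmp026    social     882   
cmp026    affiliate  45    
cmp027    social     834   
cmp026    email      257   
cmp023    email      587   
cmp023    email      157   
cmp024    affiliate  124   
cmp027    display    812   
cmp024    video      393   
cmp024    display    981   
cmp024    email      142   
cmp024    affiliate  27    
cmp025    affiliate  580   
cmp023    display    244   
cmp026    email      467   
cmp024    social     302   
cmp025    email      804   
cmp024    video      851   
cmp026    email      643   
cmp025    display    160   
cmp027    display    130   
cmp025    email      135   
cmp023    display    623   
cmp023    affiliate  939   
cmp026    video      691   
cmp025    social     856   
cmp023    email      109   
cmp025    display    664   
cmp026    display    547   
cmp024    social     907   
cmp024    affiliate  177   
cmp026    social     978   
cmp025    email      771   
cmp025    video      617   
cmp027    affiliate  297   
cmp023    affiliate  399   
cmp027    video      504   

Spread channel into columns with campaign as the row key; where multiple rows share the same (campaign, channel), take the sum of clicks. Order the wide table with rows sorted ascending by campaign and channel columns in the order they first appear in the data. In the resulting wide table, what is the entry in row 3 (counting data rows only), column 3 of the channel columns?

2077

With rows sorted ascending by campaign, row 3 is campaign=cmp025. channel columns in first-appearance order: email, video, social, affiliate, display; column 3 is social.
Long rows with campaign=cmp025, channel=social: 255 + 966 + 856 = 2077.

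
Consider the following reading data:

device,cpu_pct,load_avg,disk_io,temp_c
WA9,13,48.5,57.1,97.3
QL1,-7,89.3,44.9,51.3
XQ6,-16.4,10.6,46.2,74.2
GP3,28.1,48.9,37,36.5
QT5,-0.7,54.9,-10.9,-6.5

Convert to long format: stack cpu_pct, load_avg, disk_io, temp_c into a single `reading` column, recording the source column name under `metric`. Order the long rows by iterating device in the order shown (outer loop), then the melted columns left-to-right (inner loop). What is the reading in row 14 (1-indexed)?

48.9

20 rows total (5 × 4). Row 14: index ⌊(14-1)/4⌋ = 3 into device → GP3; (14-1) mod 4 = 1 into the melted columns → load_avg.
So row 14 is (GP3, load_avg, 48.9); reading = 48.9.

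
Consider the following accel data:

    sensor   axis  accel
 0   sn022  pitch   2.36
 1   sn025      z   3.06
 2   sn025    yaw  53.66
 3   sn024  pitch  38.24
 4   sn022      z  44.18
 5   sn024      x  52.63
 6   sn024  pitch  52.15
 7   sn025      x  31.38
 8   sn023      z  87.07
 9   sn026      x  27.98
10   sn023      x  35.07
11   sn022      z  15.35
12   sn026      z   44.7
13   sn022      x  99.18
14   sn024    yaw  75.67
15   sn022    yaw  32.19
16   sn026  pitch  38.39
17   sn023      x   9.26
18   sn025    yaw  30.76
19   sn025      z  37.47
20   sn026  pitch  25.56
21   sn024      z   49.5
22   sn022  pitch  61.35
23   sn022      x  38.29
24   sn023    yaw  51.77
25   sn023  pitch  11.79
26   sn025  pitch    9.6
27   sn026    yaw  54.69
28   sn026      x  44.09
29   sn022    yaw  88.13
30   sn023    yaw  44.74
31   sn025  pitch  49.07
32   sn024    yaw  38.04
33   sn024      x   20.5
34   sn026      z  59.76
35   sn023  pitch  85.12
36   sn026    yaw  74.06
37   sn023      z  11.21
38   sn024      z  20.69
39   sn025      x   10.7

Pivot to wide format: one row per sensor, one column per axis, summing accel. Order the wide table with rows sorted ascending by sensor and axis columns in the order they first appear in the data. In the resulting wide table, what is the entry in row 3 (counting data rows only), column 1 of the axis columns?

90.39

With rows sorted ascending by sensor, row 3 is sensor=sn024. axis columns in first-appearance order: pitch, z, yaw, x; column 1 is pitch.
Long rows with sensor=sn024, axis=pitch: 38.24 + 52.15 = 90.39.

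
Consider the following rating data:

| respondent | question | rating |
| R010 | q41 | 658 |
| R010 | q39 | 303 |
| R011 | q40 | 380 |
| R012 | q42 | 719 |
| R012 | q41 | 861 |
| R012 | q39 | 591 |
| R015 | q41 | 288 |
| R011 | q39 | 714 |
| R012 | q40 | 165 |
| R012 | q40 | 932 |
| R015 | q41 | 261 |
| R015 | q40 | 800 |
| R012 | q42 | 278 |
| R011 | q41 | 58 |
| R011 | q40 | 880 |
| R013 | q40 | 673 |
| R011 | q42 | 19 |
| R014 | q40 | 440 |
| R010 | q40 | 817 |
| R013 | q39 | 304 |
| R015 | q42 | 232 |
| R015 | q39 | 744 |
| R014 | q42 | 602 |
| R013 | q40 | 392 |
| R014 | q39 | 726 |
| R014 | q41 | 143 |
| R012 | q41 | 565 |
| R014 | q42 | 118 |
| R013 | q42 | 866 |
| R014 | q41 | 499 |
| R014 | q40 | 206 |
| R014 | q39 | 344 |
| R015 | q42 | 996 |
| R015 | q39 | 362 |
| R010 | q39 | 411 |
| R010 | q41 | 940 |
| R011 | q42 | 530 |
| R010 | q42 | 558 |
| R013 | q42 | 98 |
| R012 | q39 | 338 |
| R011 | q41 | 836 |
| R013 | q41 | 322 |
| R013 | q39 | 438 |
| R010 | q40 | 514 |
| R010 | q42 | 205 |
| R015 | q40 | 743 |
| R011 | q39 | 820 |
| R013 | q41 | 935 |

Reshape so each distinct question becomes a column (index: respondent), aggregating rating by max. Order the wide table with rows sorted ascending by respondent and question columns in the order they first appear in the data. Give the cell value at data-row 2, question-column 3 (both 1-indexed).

With rows sorted ascending by respondent, row 2 is respondent=R011. question columns in first-appearance order: q41, q39, q40, q42; column 3 is q40.
Long rows with respondent=R011, question=q40: max(380, 880) = 880.

880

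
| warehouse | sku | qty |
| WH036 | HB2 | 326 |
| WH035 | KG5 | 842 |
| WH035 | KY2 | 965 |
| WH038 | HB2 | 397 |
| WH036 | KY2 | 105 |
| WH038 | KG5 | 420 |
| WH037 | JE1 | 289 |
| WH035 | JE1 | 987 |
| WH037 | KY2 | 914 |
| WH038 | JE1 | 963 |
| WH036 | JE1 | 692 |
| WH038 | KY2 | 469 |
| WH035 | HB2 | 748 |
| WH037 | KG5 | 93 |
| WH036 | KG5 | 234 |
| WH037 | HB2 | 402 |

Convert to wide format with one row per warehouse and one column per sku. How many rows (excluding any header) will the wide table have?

4

4 distinct warehouse values → 4 rows.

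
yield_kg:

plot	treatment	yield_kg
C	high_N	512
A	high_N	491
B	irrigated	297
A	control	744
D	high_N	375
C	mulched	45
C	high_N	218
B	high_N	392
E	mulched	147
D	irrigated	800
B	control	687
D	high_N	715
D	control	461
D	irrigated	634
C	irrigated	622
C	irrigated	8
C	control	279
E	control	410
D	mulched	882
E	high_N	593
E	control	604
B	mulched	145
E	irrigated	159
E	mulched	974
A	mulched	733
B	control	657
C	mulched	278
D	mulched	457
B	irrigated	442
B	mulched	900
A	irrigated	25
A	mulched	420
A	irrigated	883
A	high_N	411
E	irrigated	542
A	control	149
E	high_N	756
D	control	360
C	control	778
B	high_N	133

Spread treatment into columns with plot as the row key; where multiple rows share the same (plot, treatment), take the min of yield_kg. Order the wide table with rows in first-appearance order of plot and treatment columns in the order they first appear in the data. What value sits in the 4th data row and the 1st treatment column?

375

With rows in first-appearance order of plot, row 4 is plot=D. treatment columns in first-appearance order: high_N, irrigated, control, mulched; column 1 is high_N.
Long rows with plot=D, treatment=high_N: min(375, 715) = 375.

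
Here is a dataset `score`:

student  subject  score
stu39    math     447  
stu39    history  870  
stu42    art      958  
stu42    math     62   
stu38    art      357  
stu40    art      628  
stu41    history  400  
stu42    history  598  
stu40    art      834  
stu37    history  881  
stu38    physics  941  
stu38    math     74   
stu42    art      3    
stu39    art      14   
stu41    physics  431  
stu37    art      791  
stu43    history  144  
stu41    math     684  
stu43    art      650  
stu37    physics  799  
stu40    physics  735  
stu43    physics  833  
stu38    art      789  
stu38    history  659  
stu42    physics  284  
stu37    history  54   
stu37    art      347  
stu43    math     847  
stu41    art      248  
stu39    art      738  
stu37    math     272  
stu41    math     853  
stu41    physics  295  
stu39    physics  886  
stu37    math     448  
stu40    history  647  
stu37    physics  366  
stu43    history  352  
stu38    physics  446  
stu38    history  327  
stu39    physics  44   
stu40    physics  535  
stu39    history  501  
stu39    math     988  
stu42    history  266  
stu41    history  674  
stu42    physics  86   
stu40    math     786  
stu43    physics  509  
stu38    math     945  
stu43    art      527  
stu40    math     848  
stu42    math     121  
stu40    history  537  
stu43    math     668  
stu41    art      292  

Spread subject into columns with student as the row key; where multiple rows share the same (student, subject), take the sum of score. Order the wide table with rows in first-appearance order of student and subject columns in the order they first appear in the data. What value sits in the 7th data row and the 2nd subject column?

496

With rows in first-appearance order of student, row 7 is student=stu43. subject columns in first-appearance order: math, history, art, physics; column 2 is history.
Long rows with student=stu43, subject=history: 144 + 352 = 496.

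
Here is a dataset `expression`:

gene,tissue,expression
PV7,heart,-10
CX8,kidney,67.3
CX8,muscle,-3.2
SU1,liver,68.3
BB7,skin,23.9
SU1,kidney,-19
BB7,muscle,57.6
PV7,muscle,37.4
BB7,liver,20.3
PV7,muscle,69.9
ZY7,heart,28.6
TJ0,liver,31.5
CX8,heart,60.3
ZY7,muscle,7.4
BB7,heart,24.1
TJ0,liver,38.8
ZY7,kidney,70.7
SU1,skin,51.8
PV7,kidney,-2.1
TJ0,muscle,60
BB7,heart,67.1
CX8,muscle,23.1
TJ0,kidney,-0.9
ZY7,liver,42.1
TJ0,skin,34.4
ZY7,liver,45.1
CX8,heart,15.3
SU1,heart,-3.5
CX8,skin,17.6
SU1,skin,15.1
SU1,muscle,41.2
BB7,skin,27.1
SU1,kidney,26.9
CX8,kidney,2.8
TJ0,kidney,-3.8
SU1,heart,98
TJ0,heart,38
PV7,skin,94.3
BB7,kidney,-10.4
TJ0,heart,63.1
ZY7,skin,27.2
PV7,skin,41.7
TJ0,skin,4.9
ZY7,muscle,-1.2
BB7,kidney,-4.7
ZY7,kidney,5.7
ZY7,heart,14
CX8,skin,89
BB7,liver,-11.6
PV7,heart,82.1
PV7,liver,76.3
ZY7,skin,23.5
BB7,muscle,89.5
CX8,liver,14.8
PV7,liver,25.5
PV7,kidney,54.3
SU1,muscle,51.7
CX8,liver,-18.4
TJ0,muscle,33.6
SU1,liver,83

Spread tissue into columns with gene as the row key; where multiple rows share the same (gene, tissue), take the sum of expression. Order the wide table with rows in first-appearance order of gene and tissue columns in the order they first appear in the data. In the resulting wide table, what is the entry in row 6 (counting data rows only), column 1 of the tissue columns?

101.1

With rows in first-appearance order of gene, row 6 is gene=TJ0. tissue columns in first-appearance order: heart, kidney, muscle, liver, skin; column 1 is heart.
Long rows with gene=TJ0, tissue=heart: 38 + 63.1 = 101.1.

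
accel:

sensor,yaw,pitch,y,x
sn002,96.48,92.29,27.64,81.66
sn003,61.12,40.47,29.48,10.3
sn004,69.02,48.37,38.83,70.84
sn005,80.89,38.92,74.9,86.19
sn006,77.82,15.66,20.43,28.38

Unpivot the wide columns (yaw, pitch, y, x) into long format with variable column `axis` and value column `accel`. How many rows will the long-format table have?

20

5 sensor values × 4 melted columns = 20 rows.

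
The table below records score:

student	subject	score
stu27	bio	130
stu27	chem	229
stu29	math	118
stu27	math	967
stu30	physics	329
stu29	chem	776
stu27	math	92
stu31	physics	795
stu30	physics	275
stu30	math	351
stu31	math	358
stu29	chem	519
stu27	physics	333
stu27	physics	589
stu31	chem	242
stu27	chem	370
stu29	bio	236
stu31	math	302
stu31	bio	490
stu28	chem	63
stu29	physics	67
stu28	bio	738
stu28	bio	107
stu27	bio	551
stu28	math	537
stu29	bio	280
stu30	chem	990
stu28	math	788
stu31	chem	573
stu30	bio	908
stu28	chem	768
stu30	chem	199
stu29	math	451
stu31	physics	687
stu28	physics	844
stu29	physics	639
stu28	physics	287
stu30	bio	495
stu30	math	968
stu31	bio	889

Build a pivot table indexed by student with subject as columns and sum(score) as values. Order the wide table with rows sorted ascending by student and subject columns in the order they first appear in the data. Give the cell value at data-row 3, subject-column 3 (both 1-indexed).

With rows sorted ascending by student, row 3 is student=stu29. subject columns in first-appearance order: bio, chem, math, physics; column 3 is math.
Long rows with student=stu29, subject=math: 118 + 451 = 569.

569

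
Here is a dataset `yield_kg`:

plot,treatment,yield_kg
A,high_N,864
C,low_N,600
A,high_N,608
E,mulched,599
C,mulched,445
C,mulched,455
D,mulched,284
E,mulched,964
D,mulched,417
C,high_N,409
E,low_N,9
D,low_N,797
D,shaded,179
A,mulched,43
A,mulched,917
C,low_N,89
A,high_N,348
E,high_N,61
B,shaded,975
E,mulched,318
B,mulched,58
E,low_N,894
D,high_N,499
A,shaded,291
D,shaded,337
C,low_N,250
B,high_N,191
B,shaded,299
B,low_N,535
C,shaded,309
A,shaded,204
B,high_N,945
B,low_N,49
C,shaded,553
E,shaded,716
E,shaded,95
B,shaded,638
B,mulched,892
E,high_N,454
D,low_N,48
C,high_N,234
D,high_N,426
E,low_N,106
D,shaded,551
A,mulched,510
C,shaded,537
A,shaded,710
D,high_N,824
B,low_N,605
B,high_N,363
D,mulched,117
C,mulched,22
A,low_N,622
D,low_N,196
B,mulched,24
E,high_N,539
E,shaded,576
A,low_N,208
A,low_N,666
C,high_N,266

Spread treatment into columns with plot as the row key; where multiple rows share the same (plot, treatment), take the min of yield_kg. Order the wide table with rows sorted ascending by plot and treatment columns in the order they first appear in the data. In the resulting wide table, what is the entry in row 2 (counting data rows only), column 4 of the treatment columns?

299

With rows sorted ascending by plot, row 2 is plot=B. treatment columns in first-appearance order: high_N, low_N, mulched, shaded; column 4 is shaded.
Long rows with plot=B, treatment=shaded: min(975, 299, 638) = 299.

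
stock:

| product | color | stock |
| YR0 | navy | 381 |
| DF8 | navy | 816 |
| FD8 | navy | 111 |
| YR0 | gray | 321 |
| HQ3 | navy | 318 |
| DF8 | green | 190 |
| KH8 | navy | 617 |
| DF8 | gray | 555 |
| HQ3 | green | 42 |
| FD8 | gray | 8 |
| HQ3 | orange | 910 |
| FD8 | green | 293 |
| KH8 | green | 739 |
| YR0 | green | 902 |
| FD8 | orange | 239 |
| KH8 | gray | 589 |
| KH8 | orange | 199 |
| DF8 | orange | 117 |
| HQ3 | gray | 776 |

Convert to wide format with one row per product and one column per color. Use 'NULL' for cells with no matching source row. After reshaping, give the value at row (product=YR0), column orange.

No long-format row has product=YR0 and color=orange, so the cell is NULL.

NULL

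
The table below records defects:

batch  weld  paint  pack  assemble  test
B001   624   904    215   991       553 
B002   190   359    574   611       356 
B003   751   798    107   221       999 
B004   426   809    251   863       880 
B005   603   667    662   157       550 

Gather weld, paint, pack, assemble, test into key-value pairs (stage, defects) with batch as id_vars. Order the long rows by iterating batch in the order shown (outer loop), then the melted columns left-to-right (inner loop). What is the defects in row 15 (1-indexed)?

999

25 rows total (5 × 5). Row 15: index ⌊(15-1)/5⌋ = 2 into batch → B003; (15-1) mod 5 = 4 into the melted columns → test.
So row 15 is (B003, test, 999); defects = 999.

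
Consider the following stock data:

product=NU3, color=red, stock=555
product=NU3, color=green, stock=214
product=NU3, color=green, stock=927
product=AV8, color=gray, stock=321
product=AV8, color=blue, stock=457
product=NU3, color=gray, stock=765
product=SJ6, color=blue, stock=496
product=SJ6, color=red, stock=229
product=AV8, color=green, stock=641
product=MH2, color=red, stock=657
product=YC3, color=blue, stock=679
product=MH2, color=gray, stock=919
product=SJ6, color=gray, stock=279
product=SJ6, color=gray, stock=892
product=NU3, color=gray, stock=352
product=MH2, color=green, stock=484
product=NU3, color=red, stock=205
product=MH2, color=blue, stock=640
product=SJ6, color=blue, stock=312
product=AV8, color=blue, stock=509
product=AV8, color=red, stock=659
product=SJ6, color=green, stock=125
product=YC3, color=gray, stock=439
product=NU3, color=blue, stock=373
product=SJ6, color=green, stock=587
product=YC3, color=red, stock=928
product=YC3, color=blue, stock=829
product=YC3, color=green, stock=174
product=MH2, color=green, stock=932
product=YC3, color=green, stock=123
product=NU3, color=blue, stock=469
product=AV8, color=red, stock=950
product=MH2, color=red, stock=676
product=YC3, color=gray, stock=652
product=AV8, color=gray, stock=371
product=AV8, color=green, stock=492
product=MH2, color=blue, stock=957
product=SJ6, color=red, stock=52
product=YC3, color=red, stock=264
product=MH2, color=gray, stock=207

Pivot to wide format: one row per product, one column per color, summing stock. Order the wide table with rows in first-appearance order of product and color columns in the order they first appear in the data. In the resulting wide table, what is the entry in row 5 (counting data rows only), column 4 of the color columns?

With rows in first-appearance order of product, row 5 is product=YC3. color columns in first-appearance order: red, green, gray, blue; column 4 is blue.
Long rows with product=YC3, color=blue: 679 + 829 = 1508.

1508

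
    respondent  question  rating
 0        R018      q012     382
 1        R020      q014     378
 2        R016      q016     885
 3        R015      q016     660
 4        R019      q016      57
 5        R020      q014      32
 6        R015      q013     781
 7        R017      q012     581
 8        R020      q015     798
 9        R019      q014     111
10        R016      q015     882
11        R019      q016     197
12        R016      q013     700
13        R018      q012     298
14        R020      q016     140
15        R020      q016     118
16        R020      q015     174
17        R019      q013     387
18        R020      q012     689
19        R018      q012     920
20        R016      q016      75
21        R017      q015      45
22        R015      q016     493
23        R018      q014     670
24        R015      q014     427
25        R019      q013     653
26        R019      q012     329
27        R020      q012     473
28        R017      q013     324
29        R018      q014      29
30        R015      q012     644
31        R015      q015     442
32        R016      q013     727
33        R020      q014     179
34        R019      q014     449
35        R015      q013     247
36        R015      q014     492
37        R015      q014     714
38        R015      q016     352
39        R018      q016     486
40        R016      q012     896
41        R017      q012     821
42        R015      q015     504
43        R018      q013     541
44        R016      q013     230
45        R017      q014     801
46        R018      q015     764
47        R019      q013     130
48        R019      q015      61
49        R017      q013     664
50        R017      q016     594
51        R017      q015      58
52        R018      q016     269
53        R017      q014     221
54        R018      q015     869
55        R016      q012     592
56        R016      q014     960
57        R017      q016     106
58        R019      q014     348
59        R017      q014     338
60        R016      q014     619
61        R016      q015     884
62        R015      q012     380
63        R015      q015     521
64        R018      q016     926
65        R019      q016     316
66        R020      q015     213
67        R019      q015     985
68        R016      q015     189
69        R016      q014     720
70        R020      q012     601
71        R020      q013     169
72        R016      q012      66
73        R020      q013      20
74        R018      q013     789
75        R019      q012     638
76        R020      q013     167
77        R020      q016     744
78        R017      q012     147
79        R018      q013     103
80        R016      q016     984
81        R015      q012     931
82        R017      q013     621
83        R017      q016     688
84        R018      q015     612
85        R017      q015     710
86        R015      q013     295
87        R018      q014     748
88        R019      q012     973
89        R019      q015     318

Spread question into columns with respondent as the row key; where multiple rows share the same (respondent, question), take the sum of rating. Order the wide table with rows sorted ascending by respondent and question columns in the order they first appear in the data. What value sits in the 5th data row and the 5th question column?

1364

With rows sorted ascending by respondent, row 5 is respondent=R019. question columns in first-appearance order: q012, q014, q016, q013, q015; column 5 is q015.
Long rows with respondent=R019, question=q015: 61 + 985 + 318 = 1364.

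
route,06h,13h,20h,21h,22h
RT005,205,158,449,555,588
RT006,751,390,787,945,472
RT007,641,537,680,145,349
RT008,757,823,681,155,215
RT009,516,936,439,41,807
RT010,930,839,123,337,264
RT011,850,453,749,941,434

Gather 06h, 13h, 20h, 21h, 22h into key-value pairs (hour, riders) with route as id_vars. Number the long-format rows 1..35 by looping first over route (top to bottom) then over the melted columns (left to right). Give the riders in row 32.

35 rows total (7 × 5). Row 32: index ⌊(32-1)/5⌋ = 6 into route → RT011; (32-1) mod 5 = 1 into the melted columns → 13h.
So row 32 is (RT011, 13h, 453); riders = 453.

453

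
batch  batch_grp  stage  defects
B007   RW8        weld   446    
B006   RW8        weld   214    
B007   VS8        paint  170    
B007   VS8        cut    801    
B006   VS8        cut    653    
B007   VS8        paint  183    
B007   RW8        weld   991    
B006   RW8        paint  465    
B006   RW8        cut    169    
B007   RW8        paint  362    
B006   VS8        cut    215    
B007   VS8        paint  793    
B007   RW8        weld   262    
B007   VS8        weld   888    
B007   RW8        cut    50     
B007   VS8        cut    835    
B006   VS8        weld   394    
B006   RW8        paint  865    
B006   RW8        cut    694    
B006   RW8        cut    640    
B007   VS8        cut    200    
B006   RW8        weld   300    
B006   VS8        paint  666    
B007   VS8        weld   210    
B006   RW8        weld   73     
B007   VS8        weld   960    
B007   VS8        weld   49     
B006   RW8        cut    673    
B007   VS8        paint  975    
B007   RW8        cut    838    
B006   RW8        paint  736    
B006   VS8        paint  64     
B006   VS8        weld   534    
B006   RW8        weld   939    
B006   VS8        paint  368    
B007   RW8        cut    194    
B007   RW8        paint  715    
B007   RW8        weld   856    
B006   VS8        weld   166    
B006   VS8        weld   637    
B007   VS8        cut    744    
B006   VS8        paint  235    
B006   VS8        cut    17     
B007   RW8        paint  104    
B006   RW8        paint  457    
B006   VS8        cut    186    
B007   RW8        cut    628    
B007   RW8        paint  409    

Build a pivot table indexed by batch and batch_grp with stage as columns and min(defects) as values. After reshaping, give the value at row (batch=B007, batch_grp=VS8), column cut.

Rows with batch=B007, batch_grp=VS8 and stage=cut: defects values are 801, 835, 200, 744.
min(801, 835, 200, 744) = 200.

200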